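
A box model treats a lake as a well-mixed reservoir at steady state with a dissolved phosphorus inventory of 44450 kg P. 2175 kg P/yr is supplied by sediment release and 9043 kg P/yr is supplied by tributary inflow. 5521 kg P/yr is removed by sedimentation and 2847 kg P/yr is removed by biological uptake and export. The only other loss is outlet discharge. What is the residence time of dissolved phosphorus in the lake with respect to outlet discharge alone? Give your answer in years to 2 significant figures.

16 yr

At steady state ΣF_in = ΣF_out.
ΣF_in = 2175 + 9043 = 11218 kg P/yr.
Outlet discharge flux = ΣF_in − (5521 + 2847) = 11218 − 8368 = 2850 kg P/yr.
τ = M / F = 44450 / 2850 = 15.60 yr.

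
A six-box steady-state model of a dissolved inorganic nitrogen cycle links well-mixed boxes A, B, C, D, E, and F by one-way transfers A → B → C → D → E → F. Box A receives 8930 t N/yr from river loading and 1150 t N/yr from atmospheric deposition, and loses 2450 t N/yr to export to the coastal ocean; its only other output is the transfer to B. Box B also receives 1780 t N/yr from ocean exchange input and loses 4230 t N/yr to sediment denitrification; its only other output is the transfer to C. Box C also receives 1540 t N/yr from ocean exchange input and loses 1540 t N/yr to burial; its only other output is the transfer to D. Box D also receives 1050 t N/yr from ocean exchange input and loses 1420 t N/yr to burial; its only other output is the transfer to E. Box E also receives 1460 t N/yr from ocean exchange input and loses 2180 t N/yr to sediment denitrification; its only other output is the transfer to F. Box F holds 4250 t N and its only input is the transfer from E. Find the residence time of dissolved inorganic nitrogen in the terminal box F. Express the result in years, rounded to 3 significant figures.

Box A: F(A→B) = (8930 + 1150) − 2450 = 7630.0 t N/yr.
Box B: F(B→C) = (7630.0 + 1780) − 4230 = 5180.0 t N/yr.
Box C: F(C→D) = (5180.0 + 1540) − 1540 = 5180.0 t N/yr.
Box D: F(D→E) = (5180.0 + 1050) − 1420 = 4810.0 t N/yr.
Box E: F(E→F) = (4810.0 + 1460) − 2180 = 4090.0 t N/yr.
Box F throughput = its input = 4090.0 t N/yr; τ = 4250 / 4090.0 = 1.039 yr.

1.04 yr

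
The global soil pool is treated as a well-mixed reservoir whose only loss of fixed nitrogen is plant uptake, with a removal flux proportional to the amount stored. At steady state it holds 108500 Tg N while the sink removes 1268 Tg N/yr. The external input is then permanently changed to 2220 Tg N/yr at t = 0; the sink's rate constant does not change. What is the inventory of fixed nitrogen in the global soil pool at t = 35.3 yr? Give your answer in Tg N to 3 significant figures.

136000 Tg N

Residence time τ = M₀/F₀ = 85.57 yr. The eventual steady state is M_∞ = M₀·(F₁/F₀) = 108500 × 2220/1268 = 189960 Tg N.
The anomaly ΔM(t) = M(t) − M_∞ decays as ΔM₀·e^(−t/τ) with ΔM₀ = 108500 − 189960 = −81460 Tg N.
At t = 35.3 yr, e^(−t/τ) = e^(−0.4125) = 0.6620, so ΔM = −53920 Tg N and M = 189960 − 53920 = 136040 Tg N.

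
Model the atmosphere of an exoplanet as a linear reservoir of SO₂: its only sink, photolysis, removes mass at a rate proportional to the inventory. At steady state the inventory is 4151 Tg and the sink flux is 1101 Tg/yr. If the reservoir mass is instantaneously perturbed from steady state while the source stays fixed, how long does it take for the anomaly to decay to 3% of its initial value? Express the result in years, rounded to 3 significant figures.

13.2 yr

For a linear reservoir the anomaly decays as exp(−t/τ) with τ = M/F = 4151/1101 = 3.770 yr.
exp(−t/τ) = 0.03 ⇒ t = −τ ln(0.03) = 3.770 × 3.507 = 13.22 yr.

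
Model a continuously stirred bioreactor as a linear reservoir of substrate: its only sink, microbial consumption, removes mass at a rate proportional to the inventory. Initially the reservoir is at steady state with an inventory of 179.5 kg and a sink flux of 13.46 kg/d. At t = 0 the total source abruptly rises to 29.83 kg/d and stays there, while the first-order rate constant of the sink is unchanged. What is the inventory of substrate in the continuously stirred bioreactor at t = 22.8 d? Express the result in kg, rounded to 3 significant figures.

τ = M₀/F₀ = 179.5/13.46 = 13.34 d; rate constant k = 1/τ.
New steady state M_∞ = F₁/k = F₁·τ = 29.83 × 13.34 = 397.81 kg.
M(t) = M_∞ + (M₀ − M_∞)·e^(−t/τ); t/τ = 22.8/13.34 = 1.710, so e^(−t/τ) = 0.1809.
M(t) = 397.81 − 218.3 × 0.1809 = 358.31 kg.

358 kg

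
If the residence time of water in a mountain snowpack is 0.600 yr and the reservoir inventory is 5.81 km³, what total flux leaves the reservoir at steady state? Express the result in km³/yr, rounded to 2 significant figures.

9.7 km³/yr

F = M / τ = 5.81 / 0.600 = 9.683 km³/yr.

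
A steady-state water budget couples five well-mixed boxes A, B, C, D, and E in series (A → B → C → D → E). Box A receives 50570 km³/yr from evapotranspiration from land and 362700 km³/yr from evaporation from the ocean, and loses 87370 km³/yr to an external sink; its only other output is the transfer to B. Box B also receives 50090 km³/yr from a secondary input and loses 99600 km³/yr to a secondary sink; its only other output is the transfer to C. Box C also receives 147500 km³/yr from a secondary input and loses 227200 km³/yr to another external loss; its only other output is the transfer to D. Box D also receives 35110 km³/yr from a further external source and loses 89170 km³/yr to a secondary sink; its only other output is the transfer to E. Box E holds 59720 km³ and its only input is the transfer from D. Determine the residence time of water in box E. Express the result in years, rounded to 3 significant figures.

Box A: F(A→B) = (50570 + 362700) − 87370 = 325900 km³/yr.
Box B: F(B→C) = (325900 + 50090) − 99600 = 276390 km³/yr.
Box C: F(C→D) = (276390 + 147500) − 227200 = 196690 km³/yr.
Box D: F(D→E) = (196690 + 35110) − 89170 = 142630 km³/yr.
Box E throughput = its input = 142630 km³/yr; τ = 59720 / 142630 = 0.4187 yr.

0.419 yr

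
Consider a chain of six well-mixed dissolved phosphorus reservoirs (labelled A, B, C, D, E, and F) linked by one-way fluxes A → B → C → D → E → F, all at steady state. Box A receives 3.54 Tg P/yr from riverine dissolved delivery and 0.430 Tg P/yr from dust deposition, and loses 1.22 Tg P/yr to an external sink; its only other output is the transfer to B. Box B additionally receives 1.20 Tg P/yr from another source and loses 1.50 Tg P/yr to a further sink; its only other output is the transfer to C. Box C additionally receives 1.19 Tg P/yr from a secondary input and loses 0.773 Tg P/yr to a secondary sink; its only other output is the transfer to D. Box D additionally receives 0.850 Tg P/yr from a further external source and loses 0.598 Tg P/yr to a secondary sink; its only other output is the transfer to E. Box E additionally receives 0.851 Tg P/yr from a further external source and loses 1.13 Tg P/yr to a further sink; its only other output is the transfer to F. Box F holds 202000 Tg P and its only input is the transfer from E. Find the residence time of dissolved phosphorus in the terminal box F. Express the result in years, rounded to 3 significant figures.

71100 yr

Box A: F(A→B) = (3.54 + 0.430) − 1.22 = 2.7500 Tg P/yr.
Box B: F(B→C) = (2.7500 + 1.20) − 1.50 = 2.4500 Tg P/yr.
Box C: F(C→D) = (2.4500 + 1.19) − 0.773 = 2.8670 Tg P/yr.
Box D: F(D→E) = (2.8670 + 0.850) − 0.598 = 3.1190 Tg P/yr.
Box E: F(E→F) = (3.1190 + 0.851) − 1.13 = 2.8400 Tg P/yr.
Box F throughput = its input = 2.8400 Tg P/yr; τ = 202000 / 2.8400 = 71130 yr.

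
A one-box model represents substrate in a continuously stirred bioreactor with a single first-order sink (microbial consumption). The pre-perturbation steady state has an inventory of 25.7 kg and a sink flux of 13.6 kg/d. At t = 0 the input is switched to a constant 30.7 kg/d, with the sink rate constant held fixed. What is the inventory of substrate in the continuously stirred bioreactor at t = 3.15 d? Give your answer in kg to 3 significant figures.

The sink rate constant is k = F₀/M₀ = 13.6/25.7 = 0.5292 d⁻¹.
Solving dM/dt = F₁ − kM with M(0) = M₀ gives M(t) = F₁/k + (M₀ − F₁/k)·e^(−kt).
F₁/k = 30.7/0.5292 = 58.014 kg; kt = 0.5292 × 3.15 = 1.667, e^(−kt) = 0.1888.
M(3.15) = 58.014 + (25.7 − 58.014) × 0.1888 = 58.014 − 6.102 = 51.912 kg.

51.9 kg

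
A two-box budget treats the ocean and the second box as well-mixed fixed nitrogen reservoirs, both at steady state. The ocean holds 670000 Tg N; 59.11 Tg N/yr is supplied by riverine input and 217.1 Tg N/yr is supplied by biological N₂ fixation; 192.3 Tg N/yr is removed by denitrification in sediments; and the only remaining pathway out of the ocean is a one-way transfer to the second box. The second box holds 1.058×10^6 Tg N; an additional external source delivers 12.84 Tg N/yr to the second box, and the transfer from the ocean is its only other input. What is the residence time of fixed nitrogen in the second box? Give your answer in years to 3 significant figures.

Balance the ocean: ΣF_in = 59.11 + 217.1 = 276.21 Tg N/yr.
Transfer to the second box = ΣF_in − (192.3) = 83.910 Tg N/yr.
Total input to the second box = 83.910 + 12.84 = 96.750 Tg N/yr; at steady state this equals its total output.
τ = M / F = 1.058×10^6 / 96.750 = 10940 yr.

10900 yr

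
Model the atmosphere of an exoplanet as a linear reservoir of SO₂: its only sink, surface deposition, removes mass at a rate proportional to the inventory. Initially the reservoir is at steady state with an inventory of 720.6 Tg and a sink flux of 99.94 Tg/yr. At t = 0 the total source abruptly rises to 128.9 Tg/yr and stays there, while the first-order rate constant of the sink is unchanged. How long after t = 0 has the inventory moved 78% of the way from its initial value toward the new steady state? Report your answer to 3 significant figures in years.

10.9 yr

τ = M₀/F₀ = 720.6/99.94 = 7.210 yr.
The remaining gap fraction is e^(−t/τ); 78% covered ⇒ e^(−t/τ) = 0.220.
t = −τ ln(0.220) = 7.210 × 1.514 = 10.92 yr.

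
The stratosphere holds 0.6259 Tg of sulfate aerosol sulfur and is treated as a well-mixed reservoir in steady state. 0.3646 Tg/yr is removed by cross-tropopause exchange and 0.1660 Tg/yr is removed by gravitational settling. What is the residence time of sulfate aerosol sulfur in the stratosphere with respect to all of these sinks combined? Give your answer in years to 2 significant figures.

1.2 yr

Total removal flux = 0.3646 + 0.1660 = 0.53060 Tg/yr.
τ = M / ΣF_out = 0.6259 / 0.53060 = 1.180 yr.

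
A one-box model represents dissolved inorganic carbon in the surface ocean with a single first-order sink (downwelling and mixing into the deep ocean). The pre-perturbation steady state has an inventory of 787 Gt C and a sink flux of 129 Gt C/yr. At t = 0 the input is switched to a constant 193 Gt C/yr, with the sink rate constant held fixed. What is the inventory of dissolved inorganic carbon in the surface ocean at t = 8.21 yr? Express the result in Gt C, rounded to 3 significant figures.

1080 Gt C

Residence time τ = M₀/F₀ = 6.101 yr. The eventual steady state is M_∞ = M₀·(F₁/F₀) = 787 × 193/129 = 1177.4 Gt C.
The anomaly ΔM(t) = M(t) − M_∞ decays as ΔM₀·e^(−t/τ) with ΔM₀ = 787 − 1177.4 = −390.4 Gt C.
At t = 8.21 yr, e^(−t/τ) = e^(−1.346) = 0.2603, so ΔM = −101.7 Gt C and M = 1177.4 − 101.7 = 1075.8 Gt C.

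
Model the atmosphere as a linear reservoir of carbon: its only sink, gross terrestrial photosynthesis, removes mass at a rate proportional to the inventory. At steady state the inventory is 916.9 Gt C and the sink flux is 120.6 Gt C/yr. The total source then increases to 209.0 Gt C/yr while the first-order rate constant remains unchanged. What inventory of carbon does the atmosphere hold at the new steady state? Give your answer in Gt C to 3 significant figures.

1590 Gt C

Rate constant k = F/M = 120.6 / 916.9 = 0.1315 yr⁻¹.
At the new steady state, source = k·M_new ⇒ M_new = 209.0 / 0.1315 = 1589 Gt C.
(Equivalently M_new = M × F_new/F_old = 916.9 × 209.0/120.6.)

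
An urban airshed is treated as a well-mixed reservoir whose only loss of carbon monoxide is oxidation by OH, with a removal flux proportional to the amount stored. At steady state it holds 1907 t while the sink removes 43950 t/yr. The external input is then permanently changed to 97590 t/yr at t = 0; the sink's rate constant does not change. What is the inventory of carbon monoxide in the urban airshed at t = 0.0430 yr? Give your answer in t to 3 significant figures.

τ = M₀/F₀ = 1907/43950 = 0.04339 yr; rate constant k = 1/τ.
New steady state M_∞ = F₁/k = F₁·τ = 97590 × 0.04339 = 4234.5 t.
M(t) = M_∞ + (M₀ − M_∞)·e^(−t/τ); t/τ = 0.0430/0.04339 = 0.9910, so e^(−t/τ) = 0.3712.
M(t) = 4234.5 − 2327 × 0.3712 = 3370.5 t.

3370 t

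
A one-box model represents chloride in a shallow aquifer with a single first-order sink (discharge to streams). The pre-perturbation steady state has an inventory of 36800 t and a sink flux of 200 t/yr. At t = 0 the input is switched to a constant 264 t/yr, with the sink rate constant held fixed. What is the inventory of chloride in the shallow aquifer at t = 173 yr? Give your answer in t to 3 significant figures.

44000 t

Residence time τ = M₀/F₀ = 184.0 yr. The eventual steady state is M_∞ = M₀·(F₁/F₀) = 36800 × 264/200 = 48576 t.
The anomaly ΔM(t) = M(t) − M_∞ decays as ΔM₀·e^(−t/τ) with ΔM₀ = 36800 − 48576 = −11780 t.
At t = 173 yr, e^(−t/τ) = e^(−0.9402) = 0.3905, so ΔM = −4599 t and M = 48576 − 4599 = 43977 t.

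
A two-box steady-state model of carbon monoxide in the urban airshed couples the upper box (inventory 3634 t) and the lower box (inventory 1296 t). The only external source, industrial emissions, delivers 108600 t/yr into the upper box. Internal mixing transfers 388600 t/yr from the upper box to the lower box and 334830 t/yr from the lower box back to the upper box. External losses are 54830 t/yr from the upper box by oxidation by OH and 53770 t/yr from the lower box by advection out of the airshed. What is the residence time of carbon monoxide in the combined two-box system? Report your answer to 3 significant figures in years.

0.0454 yr

For the system as a whole, the A↔B exchange is internal and contributes nothing to the throughput; only the external sinks remove mass.
M_total = 3634 + 1296 = 4930.0 t.
ΣF_external_out = 54830 + 53770 = 108600 t/yr.
τ = M_total / ΣF_ext = 4930.0 / 108600 = 0.04540 yr.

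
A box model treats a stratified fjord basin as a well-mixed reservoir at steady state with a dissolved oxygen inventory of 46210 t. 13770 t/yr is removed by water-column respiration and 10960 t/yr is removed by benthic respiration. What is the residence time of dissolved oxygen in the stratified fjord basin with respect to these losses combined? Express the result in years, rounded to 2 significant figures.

1.9 yr

Total removal = 13770 + 10960 = 24730 t/yr.
τ = M / ΣF_out = 46210 / 24730 = 1.869 yr.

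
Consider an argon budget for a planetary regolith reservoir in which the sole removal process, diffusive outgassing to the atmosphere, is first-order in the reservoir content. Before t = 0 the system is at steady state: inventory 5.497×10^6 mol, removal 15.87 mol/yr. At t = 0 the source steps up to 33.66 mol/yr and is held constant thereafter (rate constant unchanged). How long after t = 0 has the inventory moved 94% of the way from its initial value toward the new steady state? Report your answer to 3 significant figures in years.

τ = M₀/F₀ = 5.497×10^6/15.87 = 346400 yr.
The remaining gap fraction is e^(−t/τ); 94% covered ⇒ e^(−t/τ) = 0.0600.
t = −τ ln(0.0600) = 346400 × 2.813 = 974500 yr.

975000 yr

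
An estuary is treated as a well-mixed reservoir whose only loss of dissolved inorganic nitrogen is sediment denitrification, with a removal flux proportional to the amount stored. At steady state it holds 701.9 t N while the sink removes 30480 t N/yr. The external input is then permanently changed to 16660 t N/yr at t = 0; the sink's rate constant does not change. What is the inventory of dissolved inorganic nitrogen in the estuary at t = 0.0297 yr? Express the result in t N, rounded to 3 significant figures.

471 t N

τ = M₀/F₀ = 701.9/30480 = 0.02303 yr; rate constant k = 1/τ.
New steady state M_∞ = F₁/k = F₁·τ = 16660 × 0.02303 = 383.65 t N.
M(t) = M_∞ + (M₀ − M_∞)·e^(−t/τ); t/τ = 0.0297/0.02303 = 1.290, so e^(−t/τ) = 0.2753.
M(t) = 383.65 + 318.2 × 0.2753 = 471.28 t N.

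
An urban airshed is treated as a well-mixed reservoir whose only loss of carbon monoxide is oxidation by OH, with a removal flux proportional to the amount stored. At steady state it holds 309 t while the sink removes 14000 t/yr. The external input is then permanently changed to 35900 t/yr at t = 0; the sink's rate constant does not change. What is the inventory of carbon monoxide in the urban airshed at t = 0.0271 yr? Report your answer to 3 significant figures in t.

651 t

Residence time τ = M₀/F₀ = 0.02207 yr. The eventual steady state is M_∞ = M₀·(F₁/F₀) = 309 × 35900/14000 = 792.36 t.
The anomaly ΔM(t) = M(t) − M_∞ decays as ΔM₀·e^(−t/τ) with ΔM₀ = 309 − 792.36 = −483.4 t.
At t = 0.0271 yr, e^(−t/τ) = e^(−1.228) = 0.2929, so ΔM = −141.6 t and M = 792.36 − 141.6 = 650.77 t.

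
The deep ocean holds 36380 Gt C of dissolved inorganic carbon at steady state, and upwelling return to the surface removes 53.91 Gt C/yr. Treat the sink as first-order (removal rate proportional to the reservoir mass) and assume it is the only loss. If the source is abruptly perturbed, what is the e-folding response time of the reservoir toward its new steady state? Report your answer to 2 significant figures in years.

For a linear reservoir the response time equals the residence time τ = M/F.
τ = 36380 / 53.91 = 674.8 yr.

670 yr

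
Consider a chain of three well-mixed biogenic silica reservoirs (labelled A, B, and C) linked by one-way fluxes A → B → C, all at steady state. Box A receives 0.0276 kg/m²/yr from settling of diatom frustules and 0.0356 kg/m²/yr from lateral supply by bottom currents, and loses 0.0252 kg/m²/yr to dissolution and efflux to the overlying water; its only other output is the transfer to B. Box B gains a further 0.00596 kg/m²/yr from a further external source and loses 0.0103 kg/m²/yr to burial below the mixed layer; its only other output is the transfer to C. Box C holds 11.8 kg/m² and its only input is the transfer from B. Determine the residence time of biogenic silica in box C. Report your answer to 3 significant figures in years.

351 yr

Box A: F(A→B) = (0.0276 + 0.0356) − 0.0252 = 0.038000 kg/m²/yr.
Box B: F(B→C) = (0.038000 + 0.00596) − 0.0103 = 0.033660 kg/m²/yr.
Box C throughput = its input = 0.033660 kg/m²/yr; τ = 11.8 / 0.033660 = 350.6 yr.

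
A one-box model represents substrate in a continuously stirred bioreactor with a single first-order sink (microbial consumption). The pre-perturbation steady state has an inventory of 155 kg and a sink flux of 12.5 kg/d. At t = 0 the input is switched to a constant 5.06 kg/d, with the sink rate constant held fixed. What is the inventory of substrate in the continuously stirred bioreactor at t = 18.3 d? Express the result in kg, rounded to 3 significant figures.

83.8 kg

The sink rate constant is k = F₀/M₀ = 12.5/155 = 0.08065 d⁻¹.
Solving dM/dt = F₁ − kM with M(0) = M₀ gives M(t) = F₁/k + (M₀ − F₁/k)·e^(−kt).
F₁/k = 5.06/0.08065 = 62.744 kg; kt = 0.08065 × 18.3 = 1.476, e^(−kt) = 0.2286.
M(18.3) = 62.744 + (155 − 62.744) × 0.2286 = 62.744 + 21.09 = 83.833 kg.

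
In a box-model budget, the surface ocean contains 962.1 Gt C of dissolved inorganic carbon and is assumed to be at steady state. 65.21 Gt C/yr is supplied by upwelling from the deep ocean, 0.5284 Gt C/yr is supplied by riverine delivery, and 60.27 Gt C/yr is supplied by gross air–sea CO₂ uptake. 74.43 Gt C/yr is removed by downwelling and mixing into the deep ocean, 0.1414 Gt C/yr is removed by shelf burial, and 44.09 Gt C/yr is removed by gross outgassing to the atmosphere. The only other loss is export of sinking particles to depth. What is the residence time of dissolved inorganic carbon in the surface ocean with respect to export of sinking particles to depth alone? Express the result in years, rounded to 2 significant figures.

130 yr

At steady state ΣF_in = ΣF_out.
ΣF_in = 65.21 + 0.5284 + 60.27 = 126.01 Gt C/yr.
Export of sinking particles to depth flux = ΣF_in − (74.43 + 0.1414 + 44.09) = 126.01 − 118.7 = 7.347 Gt C/yr.
τ = M / F = 962.1 / 7.347 = 131.0 yr.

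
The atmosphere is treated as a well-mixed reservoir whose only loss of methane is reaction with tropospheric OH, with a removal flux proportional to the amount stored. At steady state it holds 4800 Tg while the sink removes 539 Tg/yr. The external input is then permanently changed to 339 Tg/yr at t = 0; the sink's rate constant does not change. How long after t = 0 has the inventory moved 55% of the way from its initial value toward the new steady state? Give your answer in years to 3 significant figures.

τ = M₀/F₀ = 4800/539 = 8.905 yr.
The remaining gap fraction is e^(−t/τ); 55% covered ⇒ e^(−t/τ) = 0.450.
t = −τ ln(0.450) = 8.905 × 0.7985 = 7.111 yr.

7.11 yr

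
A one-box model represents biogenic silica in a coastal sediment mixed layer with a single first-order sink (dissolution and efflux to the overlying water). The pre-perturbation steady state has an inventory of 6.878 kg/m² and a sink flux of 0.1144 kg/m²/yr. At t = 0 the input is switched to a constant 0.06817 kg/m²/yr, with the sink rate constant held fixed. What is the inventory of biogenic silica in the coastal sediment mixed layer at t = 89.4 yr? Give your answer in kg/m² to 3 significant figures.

4.73 kg/m²

τ = M₀/F₀ = 6.878/0.1144 = 60.12 yr; rate constant k = 1/τ.
New steady state M_∞ = F₁/k = F₁·τ = 0.06817 × 60.12 = 4.0985 kg/m².
M(t) = M_∞ + (M₀ − M_∞)·e^(−t/τ); t/τ = 89.4/60.12 = 1.487, so e^(−t/τ) = 0.2261.
M(t) = 4.0985 + 2.779 × 0.2261 = 4.7269 kg/m².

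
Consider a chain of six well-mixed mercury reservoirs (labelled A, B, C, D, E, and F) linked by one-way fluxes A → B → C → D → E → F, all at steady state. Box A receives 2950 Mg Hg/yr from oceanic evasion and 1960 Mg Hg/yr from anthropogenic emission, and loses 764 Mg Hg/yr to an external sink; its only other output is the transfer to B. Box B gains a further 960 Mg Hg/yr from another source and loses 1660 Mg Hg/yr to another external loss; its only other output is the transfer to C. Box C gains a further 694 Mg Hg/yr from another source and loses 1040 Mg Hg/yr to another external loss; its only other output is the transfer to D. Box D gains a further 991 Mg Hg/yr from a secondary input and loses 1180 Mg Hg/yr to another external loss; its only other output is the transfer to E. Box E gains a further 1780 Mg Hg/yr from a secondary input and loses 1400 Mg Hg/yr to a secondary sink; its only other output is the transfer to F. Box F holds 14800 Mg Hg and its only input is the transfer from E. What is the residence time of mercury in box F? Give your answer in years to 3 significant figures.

4.50 yr

Box A: F(A→B) = (2950 + 1960) − 764 = 4146.0 Mg Hg/yr.
Box B: F(B→C) = (4146.0 + 960) − 1660 = 3446.0 Mg Hg/yr.
Box C: F(C→D) = (3446.0 + 694) − 1040 = 3100.0 Mg Hg/yr.
Box D: F(D→E) = (3100.0 + 991) − 1180 = 2911.0 Mg Hg/yr.
Box E: F(E→F) = (2911.0 + 1780) − 1400 = 3291.0 Mg Hg/yr.
Box F throughput = its input = 3291.0 Mg Hg/yr; τ = 14800 / 3291.0 = 4.497 yr.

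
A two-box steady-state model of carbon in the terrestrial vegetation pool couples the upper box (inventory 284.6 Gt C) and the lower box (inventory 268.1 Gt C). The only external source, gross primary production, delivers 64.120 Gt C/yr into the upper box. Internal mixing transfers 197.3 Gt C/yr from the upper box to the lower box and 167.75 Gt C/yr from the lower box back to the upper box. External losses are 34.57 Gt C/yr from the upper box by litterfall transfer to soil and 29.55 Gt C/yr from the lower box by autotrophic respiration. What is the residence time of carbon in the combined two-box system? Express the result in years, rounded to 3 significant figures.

Residence time in the combined system uses the total inventory and the total *external* removal — internal exchanges between the two boxes cancel.
M_total = 284.6 + 268.1 = 552.70 Gt C.
ΣF_external_out = 34.57 + 29.55 = 64.120 Gt C/yr.
τ = M_total / ΣF_ext = 552.70 / 64.120 = 8.620 yr.

8.62 yr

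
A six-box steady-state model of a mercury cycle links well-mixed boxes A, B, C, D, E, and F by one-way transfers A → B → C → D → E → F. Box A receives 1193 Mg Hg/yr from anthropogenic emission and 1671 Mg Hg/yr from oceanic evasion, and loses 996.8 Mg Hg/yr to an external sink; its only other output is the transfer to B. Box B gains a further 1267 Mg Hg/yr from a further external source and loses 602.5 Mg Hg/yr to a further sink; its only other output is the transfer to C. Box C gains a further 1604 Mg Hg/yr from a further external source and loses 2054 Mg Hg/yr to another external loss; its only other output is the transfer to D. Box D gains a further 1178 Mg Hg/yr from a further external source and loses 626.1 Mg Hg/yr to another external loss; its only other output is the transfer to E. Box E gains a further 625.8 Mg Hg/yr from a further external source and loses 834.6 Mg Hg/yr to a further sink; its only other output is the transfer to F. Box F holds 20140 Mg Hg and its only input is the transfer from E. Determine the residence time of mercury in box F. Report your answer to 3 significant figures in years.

8.31 yr

Box A: F(A→B) = (1193 + 1671) − 996.8 = 1867.2 Mg Hg/yr.
Box B: F(B→C) = (1867.2 + 1267) − 602.5 = 2531.7 Mg Hg/yr.
Box C: F(C→D) = (2531.7 + 1604) − 2054 = 2081.7 Mg Hg/yr.
Box D: F(D→E) = (2081.7 + 1178) − 626.1 = 2633.6 Mg Hg/yr.
Box E: F(E→F) = (2633.6 + 625.8) − 834.6 = 2424.8 Mg Hg/yr.
Box F throughput = its input = 2424.8 Mg Hg/yr; τ = 20140 / 2424.8 = 8.306 yr.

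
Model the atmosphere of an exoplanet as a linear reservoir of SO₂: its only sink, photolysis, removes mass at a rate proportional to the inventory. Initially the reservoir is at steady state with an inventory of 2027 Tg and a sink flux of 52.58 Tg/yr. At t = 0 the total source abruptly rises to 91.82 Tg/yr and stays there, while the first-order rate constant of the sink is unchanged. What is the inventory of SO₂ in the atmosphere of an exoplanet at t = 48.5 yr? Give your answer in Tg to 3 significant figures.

3110 Tg

τ = M₀/F₀ = 2027/52.58 = 38.55 yr; rate constant k = 1/τ.
New steady state M_∞ = F₁/k = F₁·τ = 91.82 × 38.55 = 3539.7 Tg.
M(t) = M_∞ + (M₀ − M_∞)·e^(−t/τ); t/τ = 48.5/38.55 = 1.258, so e^(−t/τ) = 0.2842.
M(t) = 3539.7 − 1513 × 0.2842 = 3109.8 Tg.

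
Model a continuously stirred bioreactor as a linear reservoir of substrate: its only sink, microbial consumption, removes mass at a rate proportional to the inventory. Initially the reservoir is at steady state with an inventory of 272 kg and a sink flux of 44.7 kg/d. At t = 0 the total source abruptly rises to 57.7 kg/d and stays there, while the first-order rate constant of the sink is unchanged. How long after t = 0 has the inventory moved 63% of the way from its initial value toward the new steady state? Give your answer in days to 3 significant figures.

τ = M₀/F₀ = 272/44.7 = 6.085 d.
The remaining gap fraction is e^(−t/τ); 63% covered ⇒ e^(−t/τ) = 0.370.
t = −τ ln(0.370) = 6.085 × 0.9943 = 6.050 d.

6.05 d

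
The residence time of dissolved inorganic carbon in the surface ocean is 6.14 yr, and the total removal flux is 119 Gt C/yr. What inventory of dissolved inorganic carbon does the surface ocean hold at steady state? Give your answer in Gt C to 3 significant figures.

731 Gt C

τ = M/F ⇒ M = τ × F = 6.14 × 119 = 730.7 Gt C.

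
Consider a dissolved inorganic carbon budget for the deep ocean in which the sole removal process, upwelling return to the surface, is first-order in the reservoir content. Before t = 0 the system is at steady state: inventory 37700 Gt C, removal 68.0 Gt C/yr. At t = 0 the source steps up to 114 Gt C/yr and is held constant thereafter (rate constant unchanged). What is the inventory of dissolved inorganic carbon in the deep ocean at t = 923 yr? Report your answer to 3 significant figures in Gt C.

58400 Gt C

Residence time τ = M₀/F₀ = 554.4 yr. The eventual steady state is M_∞ = M₀·(F₁/F₀) = 37700 × 114/68.0 = 63203 Gt C.
The anomaly ΔM(t) = M(t) − M_∞ decays as ΔM₀·e^(−t/τ) with ΔM₀ = 37700 − 63203 = −25500 Gt C.
At t = 923 yr, e^(−t/τ) = e^(−1.665) = 0.1892, so ΔM = −4826 Gt C and M = 63203 − 4826 = 58377 Gt C.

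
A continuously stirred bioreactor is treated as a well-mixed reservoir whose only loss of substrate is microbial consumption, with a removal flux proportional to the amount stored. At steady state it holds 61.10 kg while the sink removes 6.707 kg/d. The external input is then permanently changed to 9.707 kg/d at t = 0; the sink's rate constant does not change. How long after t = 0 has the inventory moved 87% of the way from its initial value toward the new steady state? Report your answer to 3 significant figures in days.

τ = M₀/F₀ = 61.10/6.707 = 9.110 d.
The remaining gap fraction is e^(−t/τ); 87% covered ⇒ e^(−t/τ) = 0.130.
t = −τ ln(0.130) = 9.110 × 2.040 = 18.59 d.

18.6 d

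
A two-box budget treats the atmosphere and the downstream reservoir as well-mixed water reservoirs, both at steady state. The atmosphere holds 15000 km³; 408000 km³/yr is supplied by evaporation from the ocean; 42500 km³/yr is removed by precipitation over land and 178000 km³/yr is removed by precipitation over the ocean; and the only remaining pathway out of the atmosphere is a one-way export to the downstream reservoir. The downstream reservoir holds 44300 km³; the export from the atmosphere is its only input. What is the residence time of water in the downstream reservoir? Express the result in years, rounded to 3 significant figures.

Balance the atmosphere: ΣF_in = 408000 km³/yr.
Export to the downstream reservoir = ΣF_in − (42500 + 178000) = 187500 km³/yr.
At steady state the output of the downstream reservoir equals its input, 187500 km³/yr.
τ = M / F = 44300 / 187500 = 0.2363 yr.

0.236 yr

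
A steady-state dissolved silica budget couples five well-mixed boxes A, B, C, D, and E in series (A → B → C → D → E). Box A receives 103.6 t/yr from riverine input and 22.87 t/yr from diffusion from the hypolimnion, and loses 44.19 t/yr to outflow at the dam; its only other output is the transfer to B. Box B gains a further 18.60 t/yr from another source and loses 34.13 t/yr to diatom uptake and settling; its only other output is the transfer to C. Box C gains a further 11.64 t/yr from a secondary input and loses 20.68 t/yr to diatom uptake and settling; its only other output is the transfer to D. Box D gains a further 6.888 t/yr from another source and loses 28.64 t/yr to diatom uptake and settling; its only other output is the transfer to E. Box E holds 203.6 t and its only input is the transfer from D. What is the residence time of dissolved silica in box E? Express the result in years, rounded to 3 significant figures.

5.66 yr

Box A: F(A→B) = (103.6 + 22.87) − 44.19 = 82.280 t/yr.
Box B: F(B→C) = (82.280 + 18.60) − 34.13 = 66.750 t/yr.
Box C: F(C→D) = (66.750 + 11.64) − 20.68 = 57.710 t/yr.
Box D: F(D→E) = (57.710 + 6.888) − 28.64 = 35.958 t/yr.
Box E throughput = its input = 35.958 t/yr; τ = 203.6 / 35.958 = 5.662 yr.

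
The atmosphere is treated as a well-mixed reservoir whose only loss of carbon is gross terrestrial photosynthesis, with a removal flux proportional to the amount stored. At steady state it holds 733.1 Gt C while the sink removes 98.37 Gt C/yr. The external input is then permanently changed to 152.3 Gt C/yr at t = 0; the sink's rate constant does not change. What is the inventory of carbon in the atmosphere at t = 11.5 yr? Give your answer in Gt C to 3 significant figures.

The sink rate constant is k = F₀/M₀ = 98.37/733.1 = 0.1342 yr⁻¹.
Solving dM/dt = F₁ − kM with M(0) = M₀ gives M(t) = F₁/k + (M₀ − F₁/k)·e^(−kt).
F₁/k = 152.3/0.1342 = 1135.0 Gt C; kt = 0.1342 × 11.5 = 1.543, e^(−kt) = 0.2137.
M(11.5) = 1135.0 + (733.1 − 1135.0) × 0.2137 = 1135.0 − 85.89 = 1049.1 Gt C.

1050 Gt C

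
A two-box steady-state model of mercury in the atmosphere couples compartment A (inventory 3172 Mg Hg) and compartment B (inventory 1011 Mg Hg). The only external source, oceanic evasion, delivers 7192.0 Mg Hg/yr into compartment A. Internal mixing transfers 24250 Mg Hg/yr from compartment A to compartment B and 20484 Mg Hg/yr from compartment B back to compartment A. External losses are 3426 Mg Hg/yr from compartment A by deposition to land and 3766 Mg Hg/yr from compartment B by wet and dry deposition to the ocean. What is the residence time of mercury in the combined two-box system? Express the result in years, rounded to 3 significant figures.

Residence time in the combined system uses the total inventory and the total *external* removal — internal exchanges between the two boxes cancel.
M_total = 3172 + 1011 = 4183.0 Mg Hg.
ΣF_external_out = 3426 + 3766 = 7192.0 Mg Hg/yr.
τ = M_total / ΣF_ext = 4183.0 / 7192.0 = 0.5816 yr.

0.582 yr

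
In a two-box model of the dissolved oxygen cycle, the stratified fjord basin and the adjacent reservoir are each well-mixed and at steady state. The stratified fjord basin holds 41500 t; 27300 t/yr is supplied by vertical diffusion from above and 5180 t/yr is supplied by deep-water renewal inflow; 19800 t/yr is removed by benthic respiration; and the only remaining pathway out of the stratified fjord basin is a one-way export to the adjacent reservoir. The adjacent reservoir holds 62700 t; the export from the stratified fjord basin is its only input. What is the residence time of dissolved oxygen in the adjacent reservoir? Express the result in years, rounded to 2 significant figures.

Balance the stratified fjord basin: ΣF_in = 27300 + 5180 = 32480 t/yr.
Export to the adjacent reservoir = ΣF_in − (19800) = 12680 t/yr.
At steady state the output of the adjacent reservoir equals its input, 12680 t/yr.
τ = M / F = 62700 / 12680 = 4.945 yr.

4.9 yr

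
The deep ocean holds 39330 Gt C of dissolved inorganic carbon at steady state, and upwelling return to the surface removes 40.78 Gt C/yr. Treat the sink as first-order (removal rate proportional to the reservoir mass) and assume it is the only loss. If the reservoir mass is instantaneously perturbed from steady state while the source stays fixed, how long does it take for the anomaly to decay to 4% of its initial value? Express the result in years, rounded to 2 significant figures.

3100 yr

For a linear reservoir the anomaly decays as exp(−t/τ) with τ = M/F = 39330/40.78 = 964.4 yr.
exp(−t/τ) = 0.04 ⇒ t = −τ ln(0.04) = 964.4 × 3.219 = 3104 yr.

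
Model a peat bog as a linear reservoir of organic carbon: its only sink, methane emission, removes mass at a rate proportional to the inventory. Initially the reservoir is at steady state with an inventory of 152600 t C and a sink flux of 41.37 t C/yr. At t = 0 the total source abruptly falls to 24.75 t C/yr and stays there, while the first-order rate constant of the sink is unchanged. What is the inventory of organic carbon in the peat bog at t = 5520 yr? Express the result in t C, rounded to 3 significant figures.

τ = M₀/F₀ = 152600/41.37 = 3689 yr; rate constant k = 1/τ.
New steady state M_∞ = F₁/k = F₁·τ = 24.75 × 3689 = 91294 t C.
M(t) = M_∞ + (M₀ − M_∞)·e^(−t/τ); t/τ = 5520/3689 = 1.496, so e^(−t/τ) = 0.2239.
M(t) = 91294 + 61310 × 0.2239 = 105020 t C.

105000 t C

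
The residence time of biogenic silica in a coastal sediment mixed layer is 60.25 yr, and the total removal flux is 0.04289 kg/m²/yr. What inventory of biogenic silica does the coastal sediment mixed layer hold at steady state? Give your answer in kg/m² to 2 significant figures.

τ = M/F ⇒ M = τ × F = 60.25 × 0.04289 = 2.584 kg/m².

2.6 kg/m²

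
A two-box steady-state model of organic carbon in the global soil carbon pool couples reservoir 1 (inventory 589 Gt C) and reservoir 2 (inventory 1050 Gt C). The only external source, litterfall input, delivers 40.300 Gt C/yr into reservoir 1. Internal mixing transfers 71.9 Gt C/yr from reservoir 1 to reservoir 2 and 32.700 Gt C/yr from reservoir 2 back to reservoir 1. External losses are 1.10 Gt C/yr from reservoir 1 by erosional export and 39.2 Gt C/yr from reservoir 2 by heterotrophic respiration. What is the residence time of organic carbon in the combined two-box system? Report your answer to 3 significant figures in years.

40.7 yr

Treat the two boxes together as one reservoir: the mixing fluxes between them are internal recycling, so τ = ΣM / Σ(external losses).
M_total = 589 + 1050 = 1639.0 Gt C.
ΣF_external_out = 1.10 + 39.2 = 40.300 Gt C/yr.
τ = M_total / ΣF_ext = 1639.0 / 40.300 = 40.67 yr.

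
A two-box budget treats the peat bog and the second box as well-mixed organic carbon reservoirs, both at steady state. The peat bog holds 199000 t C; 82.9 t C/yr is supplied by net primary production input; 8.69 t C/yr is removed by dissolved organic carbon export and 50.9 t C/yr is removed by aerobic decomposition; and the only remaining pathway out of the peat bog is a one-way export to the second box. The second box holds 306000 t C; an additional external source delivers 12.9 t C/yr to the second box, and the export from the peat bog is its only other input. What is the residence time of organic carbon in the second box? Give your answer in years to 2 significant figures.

Balance the peat bog: ΣF_in = 82.900 t C/yr.
Export to the second box = ΣF_in − (8.69 + 50.9) = 23.310 t C/yr.
Total input to the second box = 23.310 + 12.9 = 36.210 t C/yr; at steady state this equals its total output.
τ = M / F = 306000 / 36.210 = 8451 yr.

8500 yr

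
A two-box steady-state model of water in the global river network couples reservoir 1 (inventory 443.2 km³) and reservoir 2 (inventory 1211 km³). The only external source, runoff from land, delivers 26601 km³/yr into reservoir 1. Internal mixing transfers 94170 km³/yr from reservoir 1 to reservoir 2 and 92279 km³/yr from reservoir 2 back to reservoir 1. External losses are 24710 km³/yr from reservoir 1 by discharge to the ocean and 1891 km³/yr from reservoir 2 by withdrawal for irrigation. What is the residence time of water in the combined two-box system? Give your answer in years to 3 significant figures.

0.0622 yr

For the system as a whole, the A↔B exchange is internal and contributes nothing to the throughput; only the external sinks remove mass.
M_total = 443.2 + 1211 = 1654.2 km³.
ΣF_external_out = 24710 + 1891 = 26601 km³/yr.
τ = M_total / ΣF_ext = 1654.2 / 26601 = 0.06219 yr.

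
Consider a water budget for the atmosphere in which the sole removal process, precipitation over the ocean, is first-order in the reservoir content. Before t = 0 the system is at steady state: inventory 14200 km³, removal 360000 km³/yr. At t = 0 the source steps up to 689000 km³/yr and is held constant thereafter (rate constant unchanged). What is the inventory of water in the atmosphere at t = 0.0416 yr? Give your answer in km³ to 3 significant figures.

22700 km³

Residence time τ = M₀/F₀ = 0.03944 yr. The eventual steady state is M_∞ = M₀·(F₁/F₀) = 14200 × 689000/360000 = 27177 km³.
The anomaly ΔM(t) = M(t) − M_∞ decays as ΔM₀·e^(−t/τ) with ΔM₀ = 14200 − 27177 = −12980 km³.
At t = 0.0416 yr, e^(−t/τ) = e^(−1.055) = 0.3483, so ΔM = −4520 km³ and M = 27177 − 4520 = 22657 km³.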